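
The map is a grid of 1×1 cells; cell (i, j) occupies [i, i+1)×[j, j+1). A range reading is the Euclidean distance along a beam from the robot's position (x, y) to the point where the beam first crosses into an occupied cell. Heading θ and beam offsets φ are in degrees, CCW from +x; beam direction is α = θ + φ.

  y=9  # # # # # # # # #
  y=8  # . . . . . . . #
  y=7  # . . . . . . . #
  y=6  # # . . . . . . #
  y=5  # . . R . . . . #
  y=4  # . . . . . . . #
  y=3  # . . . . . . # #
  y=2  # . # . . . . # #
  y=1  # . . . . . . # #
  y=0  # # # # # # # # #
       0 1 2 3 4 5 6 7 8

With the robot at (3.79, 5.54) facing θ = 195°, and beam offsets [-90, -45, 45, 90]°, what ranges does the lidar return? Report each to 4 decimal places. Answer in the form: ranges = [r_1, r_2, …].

ranges = [3.5821, 2.0669, 2.9329, 4.7002]

beam 1: φ=-90°, α=105°
  cosα=-0.2588 sinα=0.9659 | (3,5) | tMaxX 3.0523 tMaxY 0.4762 | tΔX 3.8637 tΔY 1.0353
    t=0.4762 [y] (3,6)
    t=1.5115 [y] (3,7)
    t=2.5468 [y] (3,8)
    t=3.0523 [x] (2,8)
    t=3.5821 [y] (2,9) — stop
  → r_1 = 3.5821
beam 2: φ=-45°, α=150°
  cosα=-0.8660 sinα=0.5000 | (3,5) | tMaxX 0.9122 tMaxY 0.9200 | tΔX 1.1547 tΔY 2.0000
    t=0.9122 [x] (2,5)
    t=0.9200 [y] (2,6)
    t=2.0669 [x] (1,6) — stop
  → r_2 = 2.0669
beam 3: φ=45°, α=240°
  cosα=-0.5000 sinα=-0.8660 | (3,5) | tMaxX 1.5800 tMaxY 0.6235 | tΔX 2.0000 tΔY 1.1547
    t=0.6235 [y] (3,4)
    t=1.5800 [x] (2,4)
    t=1.7782 [y] (2,3)
    t=2.9329 [y] (2,2) — stop
  → r_3 = 2.9329
beam 4: φ=90°, α=285°
  cosα=0.2588 sinα=-0.9659 | (3,5) | tMaxX 0.8114 tMaxY 0.5590 | tΔX 3.8637 tΔY 1.0353
    t=0.5590 [y] (3,4)
    t=0.8114 [x] (4,4)
    t=1.5943 [y] (4,3)
    t=2.6296 [y] (4,2)
    t=3.6649 [y] (4,1)
    t=4.6751 [x] (5,1)
    t=4.7002 [y] (5,0) — stop
  → r_4 = 4.7002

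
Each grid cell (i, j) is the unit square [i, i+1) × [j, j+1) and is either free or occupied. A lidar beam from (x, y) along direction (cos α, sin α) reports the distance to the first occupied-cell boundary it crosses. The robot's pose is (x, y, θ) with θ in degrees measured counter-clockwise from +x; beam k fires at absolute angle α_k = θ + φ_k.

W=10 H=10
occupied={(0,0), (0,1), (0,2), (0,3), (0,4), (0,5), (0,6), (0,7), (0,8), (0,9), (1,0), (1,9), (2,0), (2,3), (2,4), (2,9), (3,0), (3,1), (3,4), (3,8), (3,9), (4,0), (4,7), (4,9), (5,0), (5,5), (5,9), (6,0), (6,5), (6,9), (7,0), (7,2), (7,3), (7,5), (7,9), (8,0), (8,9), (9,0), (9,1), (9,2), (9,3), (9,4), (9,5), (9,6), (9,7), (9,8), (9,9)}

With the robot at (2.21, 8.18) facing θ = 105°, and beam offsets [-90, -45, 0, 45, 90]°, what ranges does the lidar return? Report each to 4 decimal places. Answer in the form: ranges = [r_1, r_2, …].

beam 1: φ=-90°, α=15°
  direction (0.9659, 0.2588); cell (2,8); t to first gridline: x 0.8179, y 3.1682 (then +1.0353 / +3.8637)
    (3,8) via x @ 0.8179  # hit
  → r_1 = 0.8179
beam 2: φ=-45°, α=60°
  direction (0.5000, 0.8660); cell (2,8); t to first gridline: x 1.5800, y 0.9469 (then +2.0000 / +1.1547)
    (2,9) via y @ 0.9469  # hit
  → r_2 = 0.9469
beam 3: φ=0°, α=105°
  direction (-0.2588, 0.9659); cell (2,8); t to first gridline: x 0.8114, y 0.8489 (then +3.8637 / +1.0353)
    (1,8) via x @ 0.8114
    (1,9) via y @ 0.8489  # hit
  → r_3 = 0.8489
beam 4: φ=45°, α=150°
  direction (-0.8660, 0.5000); cell (2,8); t to first gridline: x 0.2425, y 1.6400 (then +1.1547 / +2.0000)
    (1,8) via x @ 0.2425
    (0,8) via x @ 1.3972  # hit
  → r_4 = 1.3972
beam 5: φ=90°, α=195°
  direction (-0.9659, -0.2588); cell (2,8); t to first gridline: x 0.2174, y 0.6955 (then +1.0353 / +3.8637)
    (1,8) via x @ 0.2174
    (1,7) via y @ 0.6955
    (0,7) via x @ 1.2527  # hit
  → r_5 = 1.2527

ranges = [0.8179, 0.9469, 0.8489, 1.3972, 1.2527]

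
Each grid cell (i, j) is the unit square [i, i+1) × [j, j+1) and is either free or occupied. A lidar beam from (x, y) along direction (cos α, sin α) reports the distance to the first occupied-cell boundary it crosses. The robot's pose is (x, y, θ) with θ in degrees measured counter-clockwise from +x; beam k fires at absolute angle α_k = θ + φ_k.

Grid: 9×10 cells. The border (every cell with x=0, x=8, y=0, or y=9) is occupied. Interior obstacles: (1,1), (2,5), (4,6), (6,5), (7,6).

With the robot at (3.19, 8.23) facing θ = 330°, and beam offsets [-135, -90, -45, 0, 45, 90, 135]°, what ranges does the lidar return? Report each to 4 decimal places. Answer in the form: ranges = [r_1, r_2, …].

beam 1: φ=-135°, α=195°
  dir = (cos 195°, sin 195°) = (-0.9659, -0.2588); from cell (3,8)
  next x-line at t=0.1967, next y-line at t=0.8887; Δt_x=1.0353, Δt_y=3.8637
    x: enter (2,8) at t=0.1967
    y: enter (2,7) at t=0.8887
    x: enter (1,7) at t=1.2320
    x: enter (0,7) at t=2.2673 ← occupied
  → r_1 = 2.2673
beam 2: φ=-90°, α=240°
  dir = (cos 240°, sin 240°) = (-0.5000, -0.8660); from cell (3,8)
  next x-line at t=0.3800, next y-line at t=0.2656; Δt_x=2.0000, Δt_y=1.1547
    y: enter (3,7) at t=0.2656
    x: enter (2,7) at t=0.3800
    y: enter (2,6) at t=1.4203
    x: enter (1,6) at t=2.3800
    y: enter (1,5) at t=2.5750
    y: enter (1,4) at t=3.7297
    x: enter (0,4) at t=4.3800 ← occupied
  → r_2 = 4.3800
beam 3: φ=-45°, α=285°
  dir = (cos 285°, sin 285°) = (0.2588, -0.9659); from cell (3,8)
  next x-line at t=3.1296, next y-line at t=0.2381; Δt_x=3.8637, Δt_y=1.0353
    y: enter (3,7) at t=0.2381
    y: enter (3,6) at t=1.2734
    y: enter (3,5) at t=2.3087
    x: enter (4,5) at t=3.1296
    y: enter (4,4) at t=3.3439
    y: enter (4,3) at t=4.3792
    y: enter (4,2) at t=5.4145
    y: enter (4,1) at t=6.4498
    x: enter (5,1) at t=6.9933
    y: enter (5,0) at t=7.4850 ← occupied
  → r_3 = 7.4850
beam 4: φ=0°, α=330°
  dir = (cos 330°, sin 330°) = (0.8660, -0.5000); from cell (3,8)
  next x-line at t=0.9353, next y-line at t=0.4600; Δt_x=1.1547, Δt_y=2.0000
    y: enter (3,7) at t=0.4600
    x: enter (4,7) at t=0.9353
    x: enter (5,7) at t=2.0900
    y: enter (5,6) at t=2.4600
    x: enter (6,6) at t=3.2447
    x: enter (7,6) at t=4.3994 ← occupied
  → r_4 = 4.3994
beam 5: φ=45°, α=15°
  dir = (cos 15°, sin 15°) = (0.9659, 0.2588); from cell (3,8)
  next x-line at t=0.8386, next y-line at t=2.9751; Δt_x=1.0353, Δt_y=3.8637
    x: enter (4,8) at t=0.8386
    x: enter (5,8) at t=1.8738
    x: enter (6,8) at t=2.9091
    y: enter (6,9) at t=2.9751 ← occupied
  → r_5 = 2.9751
beam 6: φ=90°, α=60°
  dir = (cos 60°, sin 60°) = (0.5000, 0.8660); from cell (3,8)
  next x-line at t=1.6200, next y-line at t=0.8891; Δt_x=2.0000, Δt_y=1.1547
    y: enter (3,9) at t=0.8891 ← occupied
  → r_6 = 0.8891
beam 7: φ=135°, α=105°
  dir = (cos 105°, sin 105°) = (-0.2588, 0.9659); from cell (3,8)
  next x-line at t=0.7341, next y-line at t=0.7972; Δt_x=3.8637, Δt_y=1.0353
    x: enter (2,8) at t=0.7341
    y: enter (2,9) at t=0.7972 ← occupied
  → r_7 = 0.7972

ranges = [2.2673, 4.3800, 7.4850, 4.3994, 2.9751, 0.8891, 0.7972]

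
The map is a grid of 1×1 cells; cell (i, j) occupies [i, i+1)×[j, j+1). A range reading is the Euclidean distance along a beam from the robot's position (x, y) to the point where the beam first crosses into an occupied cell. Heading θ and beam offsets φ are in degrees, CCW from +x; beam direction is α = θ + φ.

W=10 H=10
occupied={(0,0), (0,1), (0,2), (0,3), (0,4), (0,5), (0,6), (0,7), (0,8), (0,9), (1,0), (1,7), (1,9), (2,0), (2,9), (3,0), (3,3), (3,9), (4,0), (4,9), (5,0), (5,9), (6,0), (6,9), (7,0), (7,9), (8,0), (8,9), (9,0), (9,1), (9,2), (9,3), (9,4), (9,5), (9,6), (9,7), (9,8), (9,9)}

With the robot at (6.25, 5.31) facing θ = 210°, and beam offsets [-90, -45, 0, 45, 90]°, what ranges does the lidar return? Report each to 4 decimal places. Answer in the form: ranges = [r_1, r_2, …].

beam 1: φ=-90°, α=120°
  cosα=-0.5000 sinα=0.8660 | (6,5) | tMaxX 0.5000 tMaxY 0.7967 | tΔX 2.0000 tΔY 1.1547
    t=0.5000 [x] (5,5)
    t=0.7967 [y] (5,6)
    t=1.9514 [y] (5,7)
    t=2.5000 [x] (4,7)
    t=3.1061 [y] (4,8)
    t=4.2608 [y] (4,9) — stop
  → r_1 = 4.2608
beam 2: φ=-45°, α=165°
  cosα=-0.9659 sinα=0.2588 | (6,5) | tMaxX 0.2588 tMaxY 2.6660 | tΔX 1.0353 tΔY 3.8637
    t=0.2588 [x] (5,5)
    t=1.2941 [x] (4,5)
    t=2.3294 [x] (3,5)
    t=2.6660 [y] (3,6)
    t=3.3646 [x] (2,6)
    t=4.3999 [x] (1,6)
    t=5.4352 [x] (0,6) — stop
  → r_2 = 5.4352
beam 3: φ=0°, α=210°
  cosα=-0.8660 sinα=-0.5000 | (6,5) | tMaxX 0.2887 tMaxY 0.6200 | tΔX 1.1547 tΔY 2.0000
    t=0.2887 [x] (5,5)
    t=0.6200 [y] (5,4)
    t=1.4434 [x] (4,4)
    t=2.5981 [x] (3,4)
    t=2.6200 [y] (3,3) — stop
  → r_3 = 2.6200
beam 4: φ=45°, α=255°
  cosα=-0.2588 sinα=-0.9659 | (6,5) | tMaxX 0.9659 tMaxY 0.3209 | tΔX 3.8637 tΔY 1.0353
    t=0.3209 [y] (6,4)
    t=0.9659 [x] (5,4)
    t=1.3562 [y] (5,3)
    t=2.3915 [y] (5,2)
    t=3.4268 [y] (5,1)
    t=4.4620 [y] (5,0) — stop
  → r_4 = 4.4620
beam 5: φ=90°, α=300°
  cosα=0.5000 sinα=-0.8660 | (6,5) | tMaxX 1.5000 tMaxY 0.3580 | tΔX 2.0000 tΔY 1.1547
    t=0.3580 [y] (6,4)
    t=1.5000 [x] (7,4)
    t=1.5127 [y] (7,3)
    t=2.6674 [y] (7,2)
    t=3.5000 [x] (8,2)
    t=3.8221 [y] (8,1)
    t=4.9768 [y] (8,0) — stop
  → r_5 = 4.9768

ranges = [4.2608, 5.4352, 2.6200, 4.4620, 4.9768]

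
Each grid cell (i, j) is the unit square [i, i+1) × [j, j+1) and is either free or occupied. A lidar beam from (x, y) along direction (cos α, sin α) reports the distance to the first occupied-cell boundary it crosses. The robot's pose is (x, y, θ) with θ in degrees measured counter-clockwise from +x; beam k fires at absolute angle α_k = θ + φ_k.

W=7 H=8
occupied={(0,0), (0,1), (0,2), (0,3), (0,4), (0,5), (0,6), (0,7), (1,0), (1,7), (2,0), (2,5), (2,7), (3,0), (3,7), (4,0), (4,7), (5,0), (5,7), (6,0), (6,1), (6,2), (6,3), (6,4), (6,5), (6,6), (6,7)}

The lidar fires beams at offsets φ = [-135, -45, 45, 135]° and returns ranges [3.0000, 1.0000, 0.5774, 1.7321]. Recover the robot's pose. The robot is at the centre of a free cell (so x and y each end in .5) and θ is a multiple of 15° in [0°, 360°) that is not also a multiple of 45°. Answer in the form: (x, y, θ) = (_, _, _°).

The pose lattice has 29·16 = 464 candidates. Test each by forward raycasting.
  (3.5, 1.5, 105°): beam 1 = 1.0000 ≠ 3.0000 ✗
  (3.5, 2.5, 195°): beam 1 = 5.0000 ≠ 3.0000 ✗
  (4.5, 1.5, 105°): beam 1 = 1.0000 ≠ 3.0000 ✗
  …
  (4.5, 6.5, 75°): r_1=3.0000, r_2=1.0000, r_3=0.5774, r_4=1.7321 — all match ✓
No second candidate reproduces the full scan.

(x, y, θ) = (4.5, 6.5, 75°)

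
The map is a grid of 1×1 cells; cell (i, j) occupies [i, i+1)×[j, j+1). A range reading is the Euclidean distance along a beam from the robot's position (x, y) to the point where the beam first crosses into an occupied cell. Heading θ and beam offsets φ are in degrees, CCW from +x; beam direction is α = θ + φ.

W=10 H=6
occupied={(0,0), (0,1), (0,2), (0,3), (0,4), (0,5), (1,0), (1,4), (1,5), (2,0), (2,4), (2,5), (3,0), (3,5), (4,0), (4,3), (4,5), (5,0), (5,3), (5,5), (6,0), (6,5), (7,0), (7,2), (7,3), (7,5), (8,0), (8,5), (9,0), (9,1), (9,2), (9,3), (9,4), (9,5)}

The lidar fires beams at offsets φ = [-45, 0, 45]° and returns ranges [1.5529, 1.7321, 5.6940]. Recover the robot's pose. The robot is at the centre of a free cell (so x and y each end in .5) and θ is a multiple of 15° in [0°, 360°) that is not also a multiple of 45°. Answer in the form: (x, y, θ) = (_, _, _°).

(x, y, θ) = (3.5, 2.5, 300°)

Candidates: 26 free-cell centres × 16 headings = 416 poses. Raycast each; keep the one whose scan matches to 4 dp.
  (8.5, 4.5, 105°): beam 1 = 0.5774 ≠ 1.5529 ✗
  (3.5, 3.5, 300°): beam 1 = 2.5882 ≠ 1.5529 ✗
  (2.5, 1.5, 75°): beam 1 = 3.0000 ≠ 1.5529 ✗
  …
  (3.5, 2.5, 300°): r_1=1.5529, r_2=1.7321, r_3=5.6940 — all match ✓
No second candidate reproduces the full scan.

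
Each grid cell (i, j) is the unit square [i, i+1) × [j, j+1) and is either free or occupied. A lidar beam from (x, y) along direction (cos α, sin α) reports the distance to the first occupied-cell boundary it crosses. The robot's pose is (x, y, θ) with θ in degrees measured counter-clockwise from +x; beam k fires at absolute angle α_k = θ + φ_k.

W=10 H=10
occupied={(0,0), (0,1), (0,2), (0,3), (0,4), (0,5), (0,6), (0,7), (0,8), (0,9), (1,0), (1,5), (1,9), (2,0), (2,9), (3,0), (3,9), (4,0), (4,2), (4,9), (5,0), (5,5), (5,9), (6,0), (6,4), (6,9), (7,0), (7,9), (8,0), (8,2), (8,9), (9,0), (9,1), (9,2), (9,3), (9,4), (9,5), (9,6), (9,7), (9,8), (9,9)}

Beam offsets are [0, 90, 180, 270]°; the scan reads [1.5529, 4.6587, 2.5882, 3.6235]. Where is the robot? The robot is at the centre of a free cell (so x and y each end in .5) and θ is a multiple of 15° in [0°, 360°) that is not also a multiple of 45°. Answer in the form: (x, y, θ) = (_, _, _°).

(x, y, θ) = (5.5, 3.5, 105°)

The pose lattice has 59·16 = 944 candidates. Test each by forward raycasting.
  (3.5, 1.5, 165°): beam 1 = 2.5882 ≠ 1.5529 ✗
  (3.5, 5.5, 195°): beam 2 = 2.5882 ≠ 4.6587 ✗
  (2.5, 6.5, 150°): beam 1 = 1.7321 ≠ 1.5529 ✗
  …
  (5.5, 3.5, 105°): r_1=1.5529, r_2=4.6587, r_3=2.5882, r_4=3.6235 — all match ✓
Only this pose fits every beam.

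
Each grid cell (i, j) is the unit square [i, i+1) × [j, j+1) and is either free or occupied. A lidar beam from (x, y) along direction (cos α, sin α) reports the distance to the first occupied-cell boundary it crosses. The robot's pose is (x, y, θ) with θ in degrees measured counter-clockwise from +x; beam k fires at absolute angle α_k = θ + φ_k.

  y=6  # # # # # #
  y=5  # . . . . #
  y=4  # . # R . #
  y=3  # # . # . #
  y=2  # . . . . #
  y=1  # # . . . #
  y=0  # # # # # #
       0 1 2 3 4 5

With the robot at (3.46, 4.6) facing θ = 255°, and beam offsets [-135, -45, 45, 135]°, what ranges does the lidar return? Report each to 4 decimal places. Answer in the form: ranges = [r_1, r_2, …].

ranges = [1.6166, 0.5312, 0.6928, 1.7782]

beam 1: φ=-135°, α=120°
  direction (-0.5000, 0.8660); cell (3,4); t to first gridline: x 0.9200, y 0.4619 (then +2.0000 / +1.1547)
    (3,5) via y @ 0.4619
    (2,5) via x @ 0.9200
    (2,6) via y @ 1.6166  # hit
  → r_1 = 1.6166
beam 2: φ=-45°, α=210°
  direction (-0.8660, -0.5000); cell (3,4); t to first gridline: x 0.5312, y 1.2000 (then +1.1547 / +2.0000)
    (2,4) via x @ 0.5312  # hit
  → r_2 = 0.5312
beam 3: φ=45°, α=300°
  direction (0.5000, -0.8660); cell (3,4); t to first gridline: x 1.0800, y 0.6928 (then +2.0000 / +1.1547)
    (3,3) via y @ 0.6928  # hit
  → r_3 = 0.6928
beam 4: φ=135°, α=30°
  direction (0.8660, 0.5000); cell (3,4); t to first gridline: x 0.6235, y 0.8000 (then +1.1547 / +2.0000)
    (4,4) via x @ 0.6235
    (4,5) via y @ 0.8000
    (5,5) via x @ 1.7782  # hit
  → r_4 = 1.7782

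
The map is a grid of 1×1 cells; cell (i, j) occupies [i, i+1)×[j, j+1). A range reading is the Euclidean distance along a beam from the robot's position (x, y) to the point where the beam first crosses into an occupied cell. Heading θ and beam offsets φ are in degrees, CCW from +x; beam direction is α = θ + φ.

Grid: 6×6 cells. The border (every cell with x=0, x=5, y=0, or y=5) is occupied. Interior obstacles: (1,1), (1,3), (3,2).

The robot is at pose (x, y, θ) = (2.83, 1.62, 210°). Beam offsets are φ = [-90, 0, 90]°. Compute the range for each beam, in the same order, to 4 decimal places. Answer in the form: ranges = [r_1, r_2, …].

ranges = [1.6600, 0.9584, 0.7159]

beam 1: φ=-90°, α=120°
  dir = (cos 120°, sin 120°) = (-0.5000, 0.8660); from cell (2,1)
  next x-line at t=1.6600, next y-line at t=0.4388; Δt_x=2.0000, Δt_y=1.1547
    y: enter (2,2) at t=0.4388
    y: enter (2,3) at t=1.5935
    x: enter (1,3) at t=1.6600 ← occupied
  → r_1 = 1.6600
beam 2: φ=0°, α=210°
  dir = (cos 210°, sin 210°) = (-0.8660, -0.5000); from cell (2,1)
  next x-line at t=0.9584, next y-line at t=1.2400; Δt_x=1.1547, Δt_y=2.0000
    x: enter (1,1) at t=0.9584 ← occupied
  → r_2 = 0.9584
beam 3: φ=90°, α=300°
  dir = (cos 300°, sin 300°) = (0.5000, -0.8660); from cell (2,1)
  next x-line at t=0.3400, next y-line at t=0.7159; Δt_x=2.0000, Δt_y=1.1547
    x: enter (3,1) at t=0.3400
    y: enter (3,0) at t=0.7159 ← occupied
  → r_3 = 0.7159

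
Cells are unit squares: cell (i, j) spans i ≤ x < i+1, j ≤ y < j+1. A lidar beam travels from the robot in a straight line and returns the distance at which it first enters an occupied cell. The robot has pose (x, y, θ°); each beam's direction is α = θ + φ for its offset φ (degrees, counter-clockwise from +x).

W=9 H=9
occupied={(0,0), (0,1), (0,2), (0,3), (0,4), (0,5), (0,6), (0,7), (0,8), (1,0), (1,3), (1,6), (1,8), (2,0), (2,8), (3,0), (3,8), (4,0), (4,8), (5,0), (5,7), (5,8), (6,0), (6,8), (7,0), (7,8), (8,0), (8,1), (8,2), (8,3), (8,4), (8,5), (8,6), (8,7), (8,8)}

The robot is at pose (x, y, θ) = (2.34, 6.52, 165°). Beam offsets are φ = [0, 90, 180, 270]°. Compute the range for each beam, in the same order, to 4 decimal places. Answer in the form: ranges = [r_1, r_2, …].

ranges = [0.3520, 2.6089, 5.8597, 1.5322]

beam 1: φ=0°, α=165°
  dir = (cos 165°, sin 165°) = (-0.9659, 0.2588); from cell (2,6)
  next x-line at t=0.3520, next y-line at t=1.8546; Δt_x=1.0353, Δt_y=3.8637
    x: enter (1,6) at t=0.3520 ← occupied
  → r_1 = 0.3520
beam 2: φ=90°, α=255°
  dir = (cos 255°, sin 255°) = (-0.2588, -0.9659); from cell (2,6)
  next x-line at t=1.3137, next y-line at t=0.5383; Δt_x=3.8637, Δt_y=1.0353
    y: enter (2,5) at t=0.5383
    x: enter (1,5) at t=1.3137
    y: enter (1,4) at t=1.5736
    y: enter (1,3) at t=2.6089 ← occupied
  → r_2 = 2.6089
beam 3: φ=180°, α=345°
  dir = (cos 345°, sin 345°) = (0.9659, -0.2588); from cell (2,6)
  next x-line at t=0.6833, next y-line at t=2.0091; Δt_x=1.0353, Δt_y=3.8637
    x: enter (3,6) at t=0.6833
    x: enter (4,6) at t=1.7186
    y: enter (4,5) at t=2.0091
    x: enter (5,5) at t=2.7538
    x: enter (6,5) at t=3.7891
    x: enter (7,5) at t=4.8244
    x: enter (8,5) at t=5.8597 ← occupied
  → r_3 = 5.8597
beam 4: φ=270°, α=75°
  dir = (cos 75°, sin 75°) = (0.2588, 0.9659); from cell (2,6)
  next x-line at t=2.5500, next y-line at t=0.4969; Δt_x=3.8637, Δt_y=1.0353
    y: enter (2,7) at t=0.4969
    y: enter (2,8) at t=1.5322 ← occupied
  → r_4 = 1.5322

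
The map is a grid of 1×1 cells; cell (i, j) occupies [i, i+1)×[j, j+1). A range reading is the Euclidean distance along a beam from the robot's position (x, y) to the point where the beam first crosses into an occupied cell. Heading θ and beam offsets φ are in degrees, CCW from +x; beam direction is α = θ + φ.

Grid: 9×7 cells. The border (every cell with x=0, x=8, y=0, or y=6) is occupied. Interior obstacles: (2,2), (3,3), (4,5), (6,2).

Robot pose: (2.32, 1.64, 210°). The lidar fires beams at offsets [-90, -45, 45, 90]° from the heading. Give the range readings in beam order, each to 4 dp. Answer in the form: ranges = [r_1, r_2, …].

beam 1: φ=-90°, α=120°
  dir = (cos 120°, sin 120°) = (-0.5000, 0.8660); from cell (2,1)
  next x-line at t=0.6400, next y-line at t=0.4157; Δt_x=2.0000, Δt_y=1.1547
    y: enter (2,2) at t=0.4157 ← occupied
  → r_1 = 0.4157
beam 2: φ=-45°, α=165°
  dir = (cos 165°, sin 165°) = (-0.9659, 0.2588); from cell (2,1)
  next x-line at t=0.3313, next y-line at t=1.3909; Δt_x=1.0353, Δt_y=3.8637
    x: enter (1,1) at t=0.3313
    x: enter (0,1) at t=1.3666 ← occupied
  → r_2 = 1.3666
beam 3: φ=45°, α=255°
  dir = (cos 255°, sin 255°) = (-0.2588, -0.9659); from cell (2,1)
  next x-line at t=1.2364, next y-line at t=0.6626; Δt_x=3.8637, Δt_y=1.0353
    y: enter (2,0) at t=0.6626 ← occupied
  → r_3 = 0.6626
beam 4: φ=90°, α=300°
  dir = (cos 300°, sin 300°) = (0.5000, -0.8660); from cell (2,1)
  next x-line at t=1.3600, next y-line at t=0.7390; Δt_x=2.0000, Δt_y=1.1547
    y: enter (2,0) at t=0.7390 ← occupied
  → r_4 = 0.7390

ranges = [0.4157, 1.3666, 0.6626, 0.7390]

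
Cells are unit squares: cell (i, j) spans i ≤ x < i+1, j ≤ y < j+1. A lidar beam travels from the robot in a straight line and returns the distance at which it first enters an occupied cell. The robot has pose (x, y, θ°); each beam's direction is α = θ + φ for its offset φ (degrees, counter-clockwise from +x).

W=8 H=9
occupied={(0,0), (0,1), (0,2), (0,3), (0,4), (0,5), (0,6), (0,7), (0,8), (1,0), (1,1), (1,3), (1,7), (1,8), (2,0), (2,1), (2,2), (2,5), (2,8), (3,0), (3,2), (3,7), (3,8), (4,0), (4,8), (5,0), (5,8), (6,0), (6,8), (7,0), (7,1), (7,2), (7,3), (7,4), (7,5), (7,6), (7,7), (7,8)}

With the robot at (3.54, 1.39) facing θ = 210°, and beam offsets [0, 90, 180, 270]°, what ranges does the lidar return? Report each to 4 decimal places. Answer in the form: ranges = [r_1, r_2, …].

beam 1: φ=0°, α=210°
  cosα=-0.8660 sinα=-0.5000 | (3,1) | tMaxX 0.6235 tMaxY 0.7800 | tΔX 1.1547 tΔY 2.0000
    t=0.6235 [x] (2,1) — stop
  → r_1 = 0.6235
beam 2: φ=90°, α=300°
  cosα=0.5000 sinα=-0.8660 | (3,1) | tMaxX 0.9200 tMaxY 0.4503 | tΔX 2.0000 tΔY 1.1547
    t=0.4503 [y] (3,0) — stop
  → r_2 = 0.4503
beam 3: φ=180°, α=30°
  cosα=0.8660 sinα=0.5000 | (3,1) | tMaxX 0.5312 tMaxY 1.2200 | tΔX 1.1547 tΔY 2.0000
    t=0.5312 [x] (4,1)
    t=1.2200 [y] (4,2)
    t=1.6859 [x] (5,2)
    t=2.8406 [x] (6,2)
    t=3.2200 [y] (6,3)
    t=3.9953 [x] (7,3) — stop
  → r_3 = 3.9953
beam 4: φ=270°, α=120°
  cosα=-0.5000 sinα=0.8660 | (3,1) | tMaxX 1.0800 tMaxY 0.7044 | tΔX 2.0000 tΔY 1.1547
    t=0.7044 [y] (3,2) — stop
  → r_4 = 0.7044

ranges = [0.6235, 0.4503, 3.9953, 0.7044]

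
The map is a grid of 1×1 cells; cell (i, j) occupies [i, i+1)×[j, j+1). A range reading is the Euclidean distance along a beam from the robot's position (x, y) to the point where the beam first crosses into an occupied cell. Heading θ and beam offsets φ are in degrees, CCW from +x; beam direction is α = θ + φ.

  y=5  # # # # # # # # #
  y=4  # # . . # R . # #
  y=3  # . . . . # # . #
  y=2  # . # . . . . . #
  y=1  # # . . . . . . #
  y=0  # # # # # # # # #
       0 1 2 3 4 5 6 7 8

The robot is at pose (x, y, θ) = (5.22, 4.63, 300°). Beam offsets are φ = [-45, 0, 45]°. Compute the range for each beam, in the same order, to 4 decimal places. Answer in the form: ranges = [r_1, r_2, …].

ranges = [0.6522, 0.7275, 1.8428]

beam 1: φ=-45°, α=255°
  direction (-0.2588, -0.9659); cell (5,4); t to first gridline: x 0.8500, y 0.6522 (then +3.8637 / +1.0353)
    (5,3) via y @ 0.6522  # hit
  → r_1 = 0.6522
beam 2: φ=0°, α=300°
  direction (0.5000, -0.8660); cell (5,4); t to first gridline: x 1.5600, y 0.7275 (then +2.0000 / +1.1547)
    (5,3) via y @ 0.7275  # hit
  → r_2 = 0.7275
beam 3: φ=45°, α=345°
  direction (0.9659, -0.2588); cell (5,4); t to first gridline: x 0.8075, y 2.4341 (then +1.0353 / +3.8637)
    (6,4) via x @ 0.8075
    (7,4) via x @ 1.8428  # hit
  → r_3 = 1.8428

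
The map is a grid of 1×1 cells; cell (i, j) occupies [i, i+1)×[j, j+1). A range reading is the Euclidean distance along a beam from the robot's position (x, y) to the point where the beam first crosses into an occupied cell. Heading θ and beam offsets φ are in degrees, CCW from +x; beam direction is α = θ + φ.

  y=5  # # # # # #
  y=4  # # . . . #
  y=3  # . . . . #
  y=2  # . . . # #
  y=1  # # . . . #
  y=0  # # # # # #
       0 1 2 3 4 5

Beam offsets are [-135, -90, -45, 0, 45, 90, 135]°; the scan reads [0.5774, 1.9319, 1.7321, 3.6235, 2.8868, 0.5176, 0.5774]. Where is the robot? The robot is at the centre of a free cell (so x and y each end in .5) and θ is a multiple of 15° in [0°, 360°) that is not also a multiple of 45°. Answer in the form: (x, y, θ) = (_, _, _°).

(x, y, θ) = (2.5, 1.5, 75°)

Candidates: 13 free-cell centres × 16 headings = 208 poses. Raycast each; keep the one whose scan matches to 4 dp.
  (4.5, 1.5, 165°): beam 2 = 0.5176 ≠ 1.9319 ✗
  (2.5, 3.5, 210°): beam 1 = 1.5529 ≠ 0.5774 ✗
  (3.5, 4.5, 15°): beam 1 = 3.0000 ≠ 0.5774 ✗
  (2.5, 2.5, 330°): beam 1 = 1.5529 ≠ 0.5774 ✗
  …
  (2.5, 1.5, 75°): r_1=0.5774, r_2=1.9319, r_3=1.7321, r_4=3.6235, r_5=2.8868, r_6=0.5176, r_7=0.5774 — all match ✓
Unique over the lattice → pose = (2.5, 1.5, 75°).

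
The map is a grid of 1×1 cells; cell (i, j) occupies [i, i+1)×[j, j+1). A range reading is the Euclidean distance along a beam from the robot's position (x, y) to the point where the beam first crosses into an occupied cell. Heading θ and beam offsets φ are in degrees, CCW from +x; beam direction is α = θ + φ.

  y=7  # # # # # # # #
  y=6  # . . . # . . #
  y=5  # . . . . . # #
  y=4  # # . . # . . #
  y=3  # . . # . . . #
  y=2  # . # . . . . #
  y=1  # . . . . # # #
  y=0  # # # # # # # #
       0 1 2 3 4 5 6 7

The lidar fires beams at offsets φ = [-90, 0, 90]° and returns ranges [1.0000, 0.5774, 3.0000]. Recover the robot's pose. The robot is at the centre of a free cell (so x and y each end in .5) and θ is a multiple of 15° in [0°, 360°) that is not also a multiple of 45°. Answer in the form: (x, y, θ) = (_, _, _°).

Candidates: 28 free-cell centres × 16 headings = 448 poses. Raycast each; keep the one whose scan matches to 4 dp.
  (2.5, 4.5, 240°): beam 1 = 0.5774 ≠ 1.0000 ✗
  (5.5, 3.5, 285°): beam 1 = 1.5529 ≠ 1.0000 ✗
  (4.5, 2.5, 210°): beam 2 = 3.0000 ≠ 0.5774 ✗
  (5.5, 4.5, 240°): beam 1 = 0.5774 ≠ 1.0000 ✗
  …
  (6.5, 3.5, 30°): r_1=1.0000, r_2=0.5774, r_3=3.0000 — all match ✓
No second candidate reproduces the full scan.

(x, y, θ) = (6.5, 3.5, 30°)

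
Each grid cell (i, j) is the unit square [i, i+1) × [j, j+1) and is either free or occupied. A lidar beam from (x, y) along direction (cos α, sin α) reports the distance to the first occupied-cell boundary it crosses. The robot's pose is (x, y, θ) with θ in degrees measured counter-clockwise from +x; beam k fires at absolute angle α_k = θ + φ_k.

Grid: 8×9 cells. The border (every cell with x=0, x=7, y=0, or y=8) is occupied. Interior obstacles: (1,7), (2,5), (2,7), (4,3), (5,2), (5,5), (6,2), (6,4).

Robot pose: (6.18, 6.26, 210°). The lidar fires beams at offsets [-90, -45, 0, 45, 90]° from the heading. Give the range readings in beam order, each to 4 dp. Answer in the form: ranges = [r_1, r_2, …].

ranges = [2.0092, 3.2922, 0.5200, 0.6955, 1.4549]

beam 1: φ=-90°, α=120°
  direction (-0.5000, 0.8660); cell (6,6); t to first gridline: x 0.3600, y 0.8545 (then +2.0000 / +1.1547)
    (5,6) via x @ 0.3600
    (5,7) via y @ 0.8545
    (5,8) via y @ 2.0092  # hit
  → r_1 = 2.0092
beam 2: φ=-45°, α=165°
  direction (-0.9659, 0.2588); cell (6,6); t to first gridline: x 0.1863, y 2.8591 (then +1.0353 / +3.8637)
    (5,6) via x @ 0.1863
    (4,6) via x @ 1.2216
    (3,6) via x @ 2.2569
    (3,7) via y @ 2.8591
    (2,7) via x @ 3.2922  # hit
  → r_2 = 3.2922
beam 3: φ=0°, α=210°
  direction (-0.8660, -0.5000); cell (6,6); t to first gridline: x 0.2078, y 0.5200 (then +1.1547 / +2.0000)
    (5,6) via x @ 0.2078
    (5,5) via y @ 0.5200  # hit
  → r_3 = 0.5200
beam 4: φ=45°, α=255°
  direction (-0.2588, -0.9659); cell (6,6); t to first gridline: x 0.6955, y 0.2692 (then +3.8637 / +1.0353)
    (6,5) via y @ 0.2692
    (5,5) via x @ 0.6955  # hit
  → r_4 = 0.6955
beam 5: φ=90°, α=300°
  direction (0.5000, -0.8660); cell (6,6); t to first gridline: x 1.6400, y 0.3002 (then +2.0000 / +1.1547)
    (6,5) via y @ 0.3002
    (6,4) via y @ 1.4549  # hit
  → r_5 = 1.4549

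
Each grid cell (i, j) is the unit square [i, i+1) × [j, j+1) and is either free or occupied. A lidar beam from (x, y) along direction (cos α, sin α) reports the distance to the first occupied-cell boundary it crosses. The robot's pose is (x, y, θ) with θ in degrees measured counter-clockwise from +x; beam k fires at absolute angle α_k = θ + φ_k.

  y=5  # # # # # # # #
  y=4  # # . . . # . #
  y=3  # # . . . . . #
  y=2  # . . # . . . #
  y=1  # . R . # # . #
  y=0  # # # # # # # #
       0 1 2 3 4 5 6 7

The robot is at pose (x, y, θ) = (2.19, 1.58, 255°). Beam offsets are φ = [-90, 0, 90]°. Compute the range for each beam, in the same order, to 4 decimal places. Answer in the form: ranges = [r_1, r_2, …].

beam 1: φ=-90°, α=165°
  d=(-0.9659,0.2588)  start (2,1)  tX=0.1967 tY=1.6228  stride 1/|dx|=1.0353 1/|dy|=3.8637
    cross x-line → (1,1), t=0.1967
    cross x-line → (0,1), t=1.2320 (wall)
  → r_1 = 1.2320
beam 2: φ=0°, α=255°
  d=(-0.2588,-0.9659)  start (2,1)  tX=0.7341 tY=0.6005  stride 1/|dx|=3.8637 1/|dy|=1.0353
    cross y-line → (2,0), t=0.6005 (wall)
  → r_2 = 0.6005
beam 3: φ=90°, α=345°
  d=(0.9659,-0.2588)  start (2,1)  tX=0.8386 tY=2.2409  stride 1/|dx|=1.0353 1/|dy|=3.8637
    cross x-line → (3,1), t=0.8386
    cross x-line → (4,1), t=1.8738 (wall)
  → r_3 = 1.8738

ranges = [1.2320, 0.6005, 1.8738]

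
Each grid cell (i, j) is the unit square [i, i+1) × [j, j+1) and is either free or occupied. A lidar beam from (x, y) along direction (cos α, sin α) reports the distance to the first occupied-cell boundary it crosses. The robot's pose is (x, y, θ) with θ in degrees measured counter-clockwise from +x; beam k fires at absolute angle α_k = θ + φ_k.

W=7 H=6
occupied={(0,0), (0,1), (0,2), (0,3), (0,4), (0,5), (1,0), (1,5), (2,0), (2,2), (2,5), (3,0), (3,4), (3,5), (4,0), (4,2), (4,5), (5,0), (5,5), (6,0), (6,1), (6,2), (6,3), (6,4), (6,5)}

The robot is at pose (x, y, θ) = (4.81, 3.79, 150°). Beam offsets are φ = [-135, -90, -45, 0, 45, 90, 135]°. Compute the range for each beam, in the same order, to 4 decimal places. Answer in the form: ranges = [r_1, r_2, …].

beam 1: φ=-135°, α=15°
  cosα=0.9659 sinα=0.2588 | (4,3) | tMaxX 0.1967 tMaxY 0.8114 | tΔX 1.0353 tΔY 3.8637
    t=0.1967 [x] (5,3)
    t=0.8114 [y] (5,4)
    t=1.2320 [x] (6,4) — stop
  → r_1 = 1.2320
beam 2: φ=-90°, α=60°
  cosα=0.5000 sinα=0.8660 | (4,3) | tMaxX 0.3800 tMaxY 0.2425 | tΔX 2.0000 tΔY 1.1547
    t=0.2425 [y] (4,4)
    t=0.3800 [x] (5,4)
    t=1.3972 [y] (5,5) — stop
  → r_2 = 1.3972
beam 3: φ=-45°, α=105°
  cosα=-0.2588 sinα=0.9659 | (4,3) | tMaxX 3.1296 tMaxY 0.2174 | tΔX 3.8637 tΔY 1.0353
    t=0.2174 [y] (4,4)
    t=1.2527 [y] (4,5) — stop
  → r_3 = 1.2527
beam 4: φ=0°, α=150°
  cosα=-0.8660 sinα=0.5000 | (4,3) | tMaxX 0.9353 tMaxY 0.4200 | tΔX 1.1547 tΔY 2.0000
    t=0.4200 [y] (4,4)
    t=0.9353 [x] (3,4) — stop
  → r_4 = 0.9353
beam 5: φ=45°, α=195°
  cosα=-0.9659 sinα=-0.2588 | (4,3) | tMaxX 0.8386 tMaxY 3.0523 | tΔX 1.0353 tΔY 3.8637
    t=0.8386 [x] (3,3)
    t=1.8738 [x] (2,3)
    t=2.9091 [x] (1,3)
    t=3.0523 [y] (1,2)
    t=3.9444 [x] (0,2) — stop
  → r_5 = 3.9444
beam 6: φ=90°, α=240°
  cosα=-0.5000 sinα=-0.8660 | (4,3) | tMaxX 1.6200 tMaxY 0.9122 | tΔX 2.0000 tΔY 1.1547
    t=0.9122 [y] (4,2) — stop
  → r_6 = 0.9122
beam 7: φ=135°, α=285°
  cosα=0.2588 sinα=-0.9659 | (4,3) | tMaxX 0.7341 tMaxY 0.8179 | tΔX 3.8637 tΔY 1.0353
    t=0.7341 [x] (5,3)
    t=0.8179 [y] (5,2)
    t=1.8531 [y] (5,1)
    t=2.8884 [y] (5,0) — stop
  → r_7 = 2.8884

ranges = [1.2320, 1.3972, 1.2527, 0.9353, 3.9444, 0.9122, 2.8884]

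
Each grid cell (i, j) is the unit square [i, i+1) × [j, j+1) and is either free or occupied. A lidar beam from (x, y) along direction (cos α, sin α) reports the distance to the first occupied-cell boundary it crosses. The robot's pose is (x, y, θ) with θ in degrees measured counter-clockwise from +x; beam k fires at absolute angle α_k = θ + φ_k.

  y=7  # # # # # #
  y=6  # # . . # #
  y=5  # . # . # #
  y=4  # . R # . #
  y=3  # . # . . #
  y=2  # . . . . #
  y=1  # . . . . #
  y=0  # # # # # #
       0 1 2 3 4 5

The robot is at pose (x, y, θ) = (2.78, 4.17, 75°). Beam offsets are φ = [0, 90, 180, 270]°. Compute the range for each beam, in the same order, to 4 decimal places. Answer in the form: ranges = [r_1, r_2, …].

beam 1: φ=0°, α=75°
  cosα=0.2588 sinα=0.9659 | (2,4) | tMaxX 0.8500 tMaxY 0.8593 | tΔX 3.8637 tΔY 1.0353
    t=0.8500 [x] (3,4) — stop
  → r_1 = 0.8500
beam 2: φ=90°, α=165°
  cosα=-0.9659 sinα=0.2588 | (2,4) | tMaxX 0.8075 tMaxY 3.2069 | tΔX 1.0353 tΔY 3.8637
    t=0.8075 [x] (1,4)
    t=1.8428 [x] (0,4) — stop
  → r_2 = 1.8428
beam 3: φ=180°, α=255°
  cosα=-0.2588 sinα=-0.9659 | (2,4) | tMaxX 3.0137 tMaxY 0.1760 | tΔX 3.8637 tΔY 1.0353
    t=0.1760 [y] (2,3) — stop
  → r_3 = 0.1760
beam 4: φ=270°, α=345°
  cosα=0.9659 sinα=-0.2588 | (2,4) | tMaxX 0.2278 tMaxY 0.6568 | tΔX 1.0353 tΔY 3.8637
    t=0.2278 [x] (3,4) — stop
  → r_4 = 0.2278

ranges = [0.8500, 1.8428, 0.1760, 0.2278]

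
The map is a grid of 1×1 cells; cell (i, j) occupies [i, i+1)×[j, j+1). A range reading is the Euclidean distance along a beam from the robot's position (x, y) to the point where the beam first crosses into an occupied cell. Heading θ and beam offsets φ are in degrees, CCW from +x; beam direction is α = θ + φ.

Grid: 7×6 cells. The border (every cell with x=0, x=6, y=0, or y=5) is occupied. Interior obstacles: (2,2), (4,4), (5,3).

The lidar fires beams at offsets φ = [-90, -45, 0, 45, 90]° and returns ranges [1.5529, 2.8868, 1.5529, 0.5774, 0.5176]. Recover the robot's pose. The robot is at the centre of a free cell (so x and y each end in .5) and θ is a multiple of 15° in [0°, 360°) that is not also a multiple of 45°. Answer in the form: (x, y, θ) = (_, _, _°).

(x, y, θ) = (2.5, 4.5, 15°)

Enumerate (i+0.5, j+0.5, θ) over the 17 free cells and 16 admissible headings. For each, cast all 5 beams and compare to the given ranges.
  (3.5, 4.5, 285°): beam 1 = 2.5882 ≠ 1.5529 ✗
  (4.5, 3.5, 330°): beam 1 = 2.8868 ≠ 1.5529 ✗
  (1.5, 1.5, 345°): beam 1 = 0.5176 ≠ 1.5529 ✗
  (5.5, 2.5, 120°): beam 1 = 0.5774 ≠ 1.5529 ✗
  …
  (2.5, 4.5, 15°): r_1=1.5529, r_2=2.8868, r_3=1.5529, r_4=0.5774, r_5=0.5176 — all match ✓
Only this pose fits every beam.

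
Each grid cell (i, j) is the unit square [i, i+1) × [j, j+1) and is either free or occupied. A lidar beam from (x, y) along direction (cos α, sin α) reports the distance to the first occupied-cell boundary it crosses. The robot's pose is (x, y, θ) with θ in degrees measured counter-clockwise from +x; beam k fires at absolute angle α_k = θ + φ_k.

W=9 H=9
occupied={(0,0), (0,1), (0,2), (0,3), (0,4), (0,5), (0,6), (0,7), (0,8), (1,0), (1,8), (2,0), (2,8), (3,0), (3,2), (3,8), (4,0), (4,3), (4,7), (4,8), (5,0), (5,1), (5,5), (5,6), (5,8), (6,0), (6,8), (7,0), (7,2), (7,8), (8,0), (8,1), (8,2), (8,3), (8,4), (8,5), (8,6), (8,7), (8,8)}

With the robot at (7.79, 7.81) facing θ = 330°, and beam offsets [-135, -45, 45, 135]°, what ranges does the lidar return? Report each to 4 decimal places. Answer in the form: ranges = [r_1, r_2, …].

beam 1: φ=-135°, α=195°
  dir = (cos 195°, sin 195°) = (-0.9659, -0.2588); from cell (7,7)
  next x-line at t=0.8179, next y-line at t=3.1296; Δt_x=1.0353, Δt_y=3.8637
    x: enter (6,7) at t=0.8179
    x: enter (5,7) at t=1.8531
    x: enter (4,7) at t=2.8884 ← occupied
  → r_1 = 2.8884
beam 2: φ=-45°, α=285°
  dir = (cos 285°, sin 285°) = (0.2588, -0.9659); from cell (7,7)
  next x-line at t=0.8114, next y-line at t=0.8386; Δt_x=3.8637, Δt_y=1.0353
    x: enter (8,7) at t=0.8114 ← occupied
  → r_2 = 0.8114
beam 3: φ=45°, α=15°
  dir = (cos 15°, sin 15°) = (0.9659, 0.2588); from cell (7,7)
  next x-line at t=0.2174, next y-line at t=0.7341; Δt_x=1.0353, Δt_y=3.8637
    x: enter (8,7) at t=0.2174 ← occupied
  → r_3 = 0.2174
beam 4: φ=135°, α=105°
  dir = (cos 105°, sin 105°) = (-0.2588, 0.9659); from cell (7,7)
  next x-line at t=3.0523, next y-line at t=0.1967; Δt_x=3.8637, Δt_y=1.0353
    y: enter (7,8) at t=0.1967 ← occupied
  → r_4 = 0.1967

ranges = [2.8884, 0.8114, 0.2174, 0.1967]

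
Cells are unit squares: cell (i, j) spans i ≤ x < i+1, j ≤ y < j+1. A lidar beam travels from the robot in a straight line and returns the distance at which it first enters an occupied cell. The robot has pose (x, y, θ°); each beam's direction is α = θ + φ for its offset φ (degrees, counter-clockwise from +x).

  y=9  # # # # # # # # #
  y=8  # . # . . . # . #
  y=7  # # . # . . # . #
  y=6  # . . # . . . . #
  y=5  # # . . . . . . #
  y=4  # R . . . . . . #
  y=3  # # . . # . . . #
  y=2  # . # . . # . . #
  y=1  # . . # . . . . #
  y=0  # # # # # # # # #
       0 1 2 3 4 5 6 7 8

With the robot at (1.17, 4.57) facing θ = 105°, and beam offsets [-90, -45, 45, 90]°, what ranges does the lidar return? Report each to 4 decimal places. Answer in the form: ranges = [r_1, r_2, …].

ranges = [7.0709, 0.4965, 0.1963, 0.1760]

beam 1: φ=-90°, α=15°
  d=(0.9659,0.2588)  start (1,4)  tX=0.8593 tY=1.6614  stride 1/|dx|=1.0353 1/|dy|=3.8637
    cross x-line → (2,4), t=0.8593
    cross y-line → (2,5), t=1.6614
    cross x-line → (3,5), t=1.8946
    cross x-line → (4,5), t=2.9298
    cross x-line → (5,5), t=3.9651
    cross x-line → (6,5), t=5.0004
    cross y-line → (6,6), t=5.5251
    cross x-line → (7,6), t=6.0357
    cross x-line → (8,6), t=7.0709 (wall)
  → r_1 = 7.0709
beam 2: φ=-45°, α=60°
  d=(0.5000,0.8660)  start (1,4)  tX=1.6600 tY=0.4965  stride 1/|dx|=2.0000 1/|dy|=1.1547
    cross y-line → (1,5), t=0.4965 (wall)
  → r_2 = 0.4965
beam 3: φ=45°, α=150°
  d=(-0.8660,0.5000)  start (1,4)  tX=0.1963 tY=0.8600  stride 1/|dx|=1.1547 1/|dy|=2.0000
    cross x-line → (0,4), t=0.1963 (wall)
  → r_3 = 0.1963
beam 4: φ=90°, α=195°
  d=(-0.9659,-0.2588)  start (1,4)  tX=0.1760 tY=2.2023  stride 1/|dx|=1.0353 1/|dy|=3.8637
    cross x-line → (0,4), t=0.1760 (wall)
  → r_4 = 0.1760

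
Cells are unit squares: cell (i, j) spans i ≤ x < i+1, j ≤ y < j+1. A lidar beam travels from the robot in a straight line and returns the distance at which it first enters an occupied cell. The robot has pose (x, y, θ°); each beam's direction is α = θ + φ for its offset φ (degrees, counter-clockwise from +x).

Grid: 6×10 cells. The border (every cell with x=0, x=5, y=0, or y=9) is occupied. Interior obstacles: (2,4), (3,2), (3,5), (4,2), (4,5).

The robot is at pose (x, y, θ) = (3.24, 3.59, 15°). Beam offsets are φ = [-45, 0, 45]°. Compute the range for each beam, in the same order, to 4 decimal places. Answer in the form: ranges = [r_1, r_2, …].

ranges = [1.1800, 1.8221, 1.6281]

beam 1: φ=-45°, α=330°
  d=(0.8660,-0.5000)  start (3,3)  tX=0.8776 tY=1.1800  stride 1/|dx|=1.1547 1/|dy|=2.0000
    cross x-line → (4,3), t=0.8776
    cross y-line → (4,2), t=1.1800 (wall)
  → r_1 = 1.1800
beam 2: φ=0°, α=15°
  d=(0.9659,0.2588)  start (3,3)  tX=0.7868 tY=1.5841  stride 1/|dx|=1.0353 1/|dy|=3.8637
    cross x-line → (4,3), t=0.7868
    cross y-line → (4,4), t=1.5841
    cross x-line → (5,4), t=1.8221 (wall)
  → r_2 = 1.8221
beam 3: φ=45°, α=60°
  d=(0.5000,0.8660)  start (3,3)  tX=1.5200 tY=0.4734  stride 1/|dx|=2.0000 1/|dy|=1.1547
    cross y-line → (3,4), t=0.4734
    cross x-line → (4,4), t=1.5200
    cross y-line → (4,5), t=1.6281 (wall)
  → r_3 = 1.6281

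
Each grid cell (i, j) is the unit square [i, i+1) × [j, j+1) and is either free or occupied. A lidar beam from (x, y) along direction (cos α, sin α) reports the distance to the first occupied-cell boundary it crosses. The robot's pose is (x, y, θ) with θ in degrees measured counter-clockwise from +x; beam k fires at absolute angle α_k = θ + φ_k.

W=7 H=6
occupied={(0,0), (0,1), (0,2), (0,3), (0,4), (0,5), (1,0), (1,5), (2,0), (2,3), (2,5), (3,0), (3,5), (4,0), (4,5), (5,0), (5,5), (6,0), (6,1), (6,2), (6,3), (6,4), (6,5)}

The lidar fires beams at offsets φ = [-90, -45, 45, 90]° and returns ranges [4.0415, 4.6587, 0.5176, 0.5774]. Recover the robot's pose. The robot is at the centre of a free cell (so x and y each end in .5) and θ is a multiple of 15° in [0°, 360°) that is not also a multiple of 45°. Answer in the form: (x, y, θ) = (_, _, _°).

(x, y, θ) = (5.5, 1.5, 210°)

Candidates: 19 free-cell centres × 16 headings = 304 poses. Raycast each; keep the one whose scan matches to 4 dp.
  (4.5, 4.5, 30°): beam 1 = 3.0000 ≠ 4.0415 ✗
  (3.5, 4.5, 300°): beam 1 = 1.0000 ≠ 4.0415 ✗
  (1.5, 3.5, 195°): beam 1 = 1.5529 ≠ 4.0415 ✗
  (5.5, 2.5, 345°): beam 1 = 1.5529 ≠ 4.0415 ✗
  …
  (5.5, 1.5, 210°): r_1=4.0415, r_2=4.6587, r_3=0.5176, r_4=0.5774 — all match ✓
Unique over the lattice → pose = (5.5, 1.5, 210°).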